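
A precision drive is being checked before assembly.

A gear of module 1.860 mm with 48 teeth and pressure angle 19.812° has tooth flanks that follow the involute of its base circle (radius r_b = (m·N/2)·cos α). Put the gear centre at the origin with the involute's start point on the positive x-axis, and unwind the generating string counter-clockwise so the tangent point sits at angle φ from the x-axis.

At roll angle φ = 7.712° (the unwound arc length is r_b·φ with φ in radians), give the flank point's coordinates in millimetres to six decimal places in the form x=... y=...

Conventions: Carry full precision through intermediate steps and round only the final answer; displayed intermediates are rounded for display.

topology: single-mesh involute geometry — m = 1.860, N = 48
pitch radius r_p = m·N/2 = 1.860·48/2 = 44.640000
base radius r_b = r_p·cos α = 44.640000·cos 19.812° = 41.997750
roll angle φ = 7.712° = 0.13459979 rad
x = r_b·(cos φ + φ·sin φ) = 42.376467
y = r_b·(sin φ − φ·cos φ) = 0.034076

x=42.376467 y=0.034076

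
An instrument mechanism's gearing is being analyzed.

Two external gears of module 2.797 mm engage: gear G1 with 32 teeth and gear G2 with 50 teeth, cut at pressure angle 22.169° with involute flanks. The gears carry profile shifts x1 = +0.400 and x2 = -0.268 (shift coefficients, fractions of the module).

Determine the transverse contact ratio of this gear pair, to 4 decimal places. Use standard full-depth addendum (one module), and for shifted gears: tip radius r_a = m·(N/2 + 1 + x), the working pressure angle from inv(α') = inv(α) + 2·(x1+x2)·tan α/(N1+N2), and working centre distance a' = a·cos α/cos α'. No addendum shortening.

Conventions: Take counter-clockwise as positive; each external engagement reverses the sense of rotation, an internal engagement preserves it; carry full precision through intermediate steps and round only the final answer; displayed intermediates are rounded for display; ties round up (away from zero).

class = single-mesh tooth geometry [involute pair 32T × 50T, m = 2.797]
base radii: r_b1 = 41.443703, r_b2 = 64.755786
tip radii: r_a1 = 48.667800, r_a2 = 71.972404
inv(α') = inv(22.169°) + 2·(+0.400-0.268)·tan α/(32+50) = 0.02185121  ⇒  α' = 22.61183°
a' = a·cos α / cos α' = 114.6770·cos 22.169°/cos 22.61183° = 115.042725
action lengths: √(r_a1²−r_b1²) = 25.514197, √(r_a2²−r_b2²) = 31.412022
base pitch p_b = π·m·cos α = 8.137452
CR = (25.514197 + 31.412022 − 115.042725·sin 22.61183°)/8.137452 = 1.559937
contact ratio ≈ 1.5599

1.5599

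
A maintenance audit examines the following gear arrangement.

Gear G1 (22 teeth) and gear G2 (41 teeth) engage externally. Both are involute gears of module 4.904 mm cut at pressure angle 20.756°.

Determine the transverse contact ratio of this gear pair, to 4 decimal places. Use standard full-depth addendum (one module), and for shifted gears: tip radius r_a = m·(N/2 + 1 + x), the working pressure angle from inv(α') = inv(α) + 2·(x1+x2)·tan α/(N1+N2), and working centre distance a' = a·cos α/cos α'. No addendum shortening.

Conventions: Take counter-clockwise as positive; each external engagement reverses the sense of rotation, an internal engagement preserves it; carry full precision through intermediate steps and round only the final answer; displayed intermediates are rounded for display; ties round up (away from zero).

1.6178

single-mesh involute tooth geometry (22T engaging 41T at module 4.904)
base radii: r_b1 = 50.442932, r_b2 = 94.007283
tip radii: r_a1 = 58.848000, r_a2 = 105.436000
no profile shift: α' = α, a' = a
action lengths: √(r_a1²−r_b1²) = 30.308377, √(r_a2²−r_b2²) = 47.742863
base pitch p_b = π·m·cos α = 14.406468
CR = (30.308377 + 47.742863 − 154.476000·sin 20.75600°)/14.406468 = 1.617791
contact ratio ≈ 1.6178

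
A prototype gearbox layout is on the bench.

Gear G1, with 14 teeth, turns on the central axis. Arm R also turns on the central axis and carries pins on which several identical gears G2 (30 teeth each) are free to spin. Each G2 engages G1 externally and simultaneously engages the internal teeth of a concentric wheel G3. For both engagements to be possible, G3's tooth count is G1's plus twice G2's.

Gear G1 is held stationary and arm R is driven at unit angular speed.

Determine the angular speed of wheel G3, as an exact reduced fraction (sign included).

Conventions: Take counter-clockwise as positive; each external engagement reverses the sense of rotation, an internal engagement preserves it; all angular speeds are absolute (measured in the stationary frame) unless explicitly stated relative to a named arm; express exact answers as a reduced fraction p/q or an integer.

topology: planetary set — G1 14T / G2 30T / G3 74T, arm = carrier (Willis)
ring teeth: 14 + 2·30 = 74
14(ω_sun−ω_arm) = −74(ω_ring−ω_arm),  ω_sun = 0, ω_arm = 1
ω_ring = 1 − (14/74)(0−1) = 44/37
exact speed ratio = 44/37

44/37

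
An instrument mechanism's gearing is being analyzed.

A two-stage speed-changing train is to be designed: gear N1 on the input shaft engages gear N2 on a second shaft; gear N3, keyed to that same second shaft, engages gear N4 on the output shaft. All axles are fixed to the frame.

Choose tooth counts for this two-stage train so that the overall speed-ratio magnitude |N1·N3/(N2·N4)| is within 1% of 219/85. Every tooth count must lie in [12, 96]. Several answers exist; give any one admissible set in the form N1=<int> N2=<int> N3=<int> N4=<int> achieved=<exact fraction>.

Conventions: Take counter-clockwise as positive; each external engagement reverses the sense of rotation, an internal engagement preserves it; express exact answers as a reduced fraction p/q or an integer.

N1=12 N2=17 N3=73 N4=20 achieved=219/85

class = fixed-axis compound train [2-stage, 219/85 wanted]
target = 219/85 in lowest terms: an exact hit needs N1·N3 = k·219 and N2·N4 = k·85 for one integer k, every count in [12, 96]; additionally prefer no 1:1 stage (N1 ≠ N2, N3 ≠ N4)
k = 1…3: no 1:1-free in-range split of k·219 and k·85 into factor pairs; take k = 4
k = 4: N1·N3 = 876 = 12·73, N2·N4 = 340 = 17·20
achieved = 12·73/(17·20) = 219/85; |achieved − target| = 0 ≤ 219/8500 ✓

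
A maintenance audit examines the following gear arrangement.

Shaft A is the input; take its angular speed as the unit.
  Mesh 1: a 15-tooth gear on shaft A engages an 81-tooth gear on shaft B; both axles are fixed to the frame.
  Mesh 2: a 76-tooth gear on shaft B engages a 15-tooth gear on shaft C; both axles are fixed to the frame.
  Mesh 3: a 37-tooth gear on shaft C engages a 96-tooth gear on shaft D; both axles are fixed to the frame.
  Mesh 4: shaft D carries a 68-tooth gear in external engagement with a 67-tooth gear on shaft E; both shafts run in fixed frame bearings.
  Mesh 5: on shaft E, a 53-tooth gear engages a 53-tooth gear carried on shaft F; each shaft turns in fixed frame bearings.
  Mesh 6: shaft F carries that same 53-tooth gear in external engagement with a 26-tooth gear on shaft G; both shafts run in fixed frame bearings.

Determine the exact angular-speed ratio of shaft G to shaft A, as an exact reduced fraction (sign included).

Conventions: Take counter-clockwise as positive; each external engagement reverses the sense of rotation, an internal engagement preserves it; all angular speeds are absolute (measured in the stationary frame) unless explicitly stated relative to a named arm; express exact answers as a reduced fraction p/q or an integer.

633403/846612

class = fixed-axis compound train [6 meshes; 6 ratios multiply, 6 sense flips]
mesh 1 [15T→81T]: running ratio 5/27, sense −
mesh 2 [76T→15T]: running ratio 76/81, sense +
mesh 3 [37T→96T]: running ratio 703/1944, sense −
mesh 4 [68T→67T]: running ratio 11951/32562, sense +
mesh 5 [53T→53T]: running ratio 11951/32562, sense −
mesh 6 [53T→26T]: running ratio 633403/846612, sense +
ω_out/ω_in = 633403/846612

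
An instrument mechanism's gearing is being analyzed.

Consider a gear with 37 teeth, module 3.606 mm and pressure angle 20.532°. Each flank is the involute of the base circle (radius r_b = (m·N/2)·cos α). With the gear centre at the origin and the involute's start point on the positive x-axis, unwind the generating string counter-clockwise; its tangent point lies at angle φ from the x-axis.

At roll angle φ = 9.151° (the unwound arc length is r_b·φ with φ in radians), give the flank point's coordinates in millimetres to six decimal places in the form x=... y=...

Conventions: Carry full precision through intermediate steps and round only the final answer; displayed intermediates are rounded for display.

class = single-mesh tooth geometry [base-circle involute, m = 3.606, 37T]
pitch radius r_p = m·N/2 = 3.606·37/2 = 66.711000
base radius r_b = r_p·cos α = 66.711000·cos 20.532° = 62.473280
roll angle φ = 9.151° = 0.15971508 rad
x = r_b·(cos φ + φ·sin φ) = 63.265019
y = r_b·(sin φ − φ·cos φ) = 0.084626

x=63.265019 y=0.084626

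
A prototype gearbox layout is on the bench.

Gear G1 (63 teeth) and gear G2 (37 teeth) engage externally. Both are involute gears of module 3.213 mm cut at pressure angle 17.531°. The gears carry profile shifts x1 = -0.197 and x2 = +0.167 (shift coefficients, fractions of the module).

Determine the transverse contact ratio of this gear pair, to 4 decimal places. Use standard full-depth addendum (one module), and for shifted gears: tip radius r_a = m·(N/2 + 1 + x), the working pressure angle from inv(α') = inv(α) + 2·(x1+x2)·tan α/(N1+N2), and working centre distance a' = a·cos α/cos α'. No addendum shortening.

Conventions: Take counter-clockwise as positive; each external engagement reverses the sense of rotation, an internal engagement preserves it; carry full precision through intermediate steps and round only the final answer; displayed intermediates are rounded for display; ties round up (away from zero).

1.8757

recognized (one external pair, fixed centres): single-mesh tooth geometry, m = 3.213, N1 = 63, N2 = 37
base radii: r_b1 = 96.508735, r_b2 = 56.679733
tip radii: r_a1 = 103.789539, r_a2 = 63.190071
inv(α') = inv(17.531°) + 2·(-0.197+0.167)·tan α/(63+37) = 0.00973052  ⇒  α' = 17.42145°
a' = a·cos α / cos α' = 160.6500·cos 17.531°/cos 17.42145° = 160.553318
action lengths: √(r_a1²−r_b1²) = 38.188119, √(r_a2²−r_b2²) = 27.935513
base pitch p_b = π·m·cos α = 9.625115
CR = (38.188119 + 27.935513 − 160.553318·sin 17.42145°)/9.625115 = 1.875749
contact ratio ≈ 1.8757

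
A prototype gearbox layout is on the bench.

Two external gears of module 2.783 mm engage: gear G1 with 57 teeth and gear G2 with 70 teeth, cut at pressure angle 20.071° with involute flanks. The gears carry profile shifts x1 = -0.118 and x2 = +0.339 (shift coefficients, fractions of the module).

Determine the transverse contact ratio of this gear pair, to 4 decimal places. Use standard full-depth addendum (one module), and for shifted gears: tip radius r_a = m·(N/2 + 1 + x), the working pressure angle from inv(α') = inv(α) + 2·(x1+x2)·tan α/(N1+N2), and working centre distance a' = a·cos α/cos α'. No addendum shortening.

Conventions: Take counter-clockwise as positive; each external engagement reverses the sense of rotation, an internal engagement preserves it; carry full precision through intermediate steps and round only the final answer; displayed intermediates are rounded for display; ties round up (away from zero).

class = single-mesh tooth geometry [involute pair 57T × 70T, m = 2.783]
base radii: r_b1 = 74.498517, r_b2 = 91.489407
tip radii: r_a1 = 81.770106, r_a2 = 101.131437
inv(α') = inv(20.071°) + 2·(-0.118+0.339)·tan α/(57+70) = 0.01634080  ⇒  α' = 20.60135°
a' = a·cos α / cos α' = 176.7205·cos 20.071°/cos 20.60135° = 177.327818
action lengths: √(r_a1²−r_b1²) = 33.709364, √(r_a2²−r_b2²) = 43.095893
base pitch p_b = π·m·cos α = 8.212070
CR = (33.709364 + 43.095893 − 177.327818·sin 20.60135°)/8.212070 = 1.754738
contact ratio ≈ 1.7547

1.7547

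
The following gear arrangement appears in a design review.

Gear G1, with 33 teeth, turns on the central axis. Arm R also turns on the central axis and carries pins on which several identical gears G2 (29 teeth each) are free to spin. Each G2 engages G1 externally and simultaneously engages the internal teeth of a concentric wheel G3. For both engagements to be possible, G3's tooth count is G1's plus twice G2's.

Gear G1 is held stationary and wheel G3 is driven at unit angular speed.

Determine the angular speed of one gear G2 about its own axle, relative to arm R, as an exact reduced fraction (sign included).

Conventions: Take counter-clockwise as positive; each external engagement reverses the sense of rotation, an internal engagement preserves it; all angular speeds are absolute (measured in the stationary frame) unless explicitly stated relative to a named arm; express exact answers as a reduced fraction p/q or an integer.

topology: planetary set — G1 33T / G2 29T / G3 91T, arm = carrier (Willis)
ring teeth: 33 + 2·29 = 91
33(ω_sun−ω_arm) = −91(ω_ring−ω_arm),  ω_sun = 0, ω_ring = 1
33(0−ω_arm) = −91(1−ω_arm)  ⇒  124·ω_arm = 91  ⇒  ω_arm = 91/124
sun–planet mesh: 33·(0−91/124) = −29·(ω_p−ω_arm)  ⇒  ω_p−ω_arm = 3003/3596
exact speed ratio = 3003/3596

3003/3596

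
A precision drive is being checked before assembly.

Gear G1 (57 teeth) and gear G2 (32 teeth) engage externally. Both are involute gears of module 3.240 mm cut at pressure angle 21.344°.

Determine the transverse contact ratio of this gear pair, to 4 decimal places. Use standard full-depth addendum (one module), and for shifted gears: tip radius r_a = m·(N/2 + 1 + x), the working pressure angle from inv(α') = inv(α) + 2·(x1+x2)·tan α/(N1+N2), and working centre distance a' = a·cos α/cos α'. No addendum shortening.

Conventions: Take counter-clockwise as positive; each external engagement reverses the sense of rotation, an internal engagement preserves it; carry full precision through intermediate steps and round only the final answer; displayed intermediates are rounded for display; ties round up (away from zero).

1.6582

class = single-mesh tooth geometry [involute pair 57T × 32T, m = 3.240]
base radii: r_b1 = 86.006584, r_b2 = 48.284398
tip radii: r_a1 = 95.580000, r_a2 = 55.080000
no profile shift: α' = α, a' = a
action lengths: √(r_a1²−r_b1²) = 41.694172, √(r_a2²−r_b2²) = 26.503270
base pitch p_b = π·m·cos α = 9.480619
CR = (41.694172 + 26.503270 − 144.180000·sin 21.34400°)/9.480619 = 1.658197
contact ratio ≈ 1.6582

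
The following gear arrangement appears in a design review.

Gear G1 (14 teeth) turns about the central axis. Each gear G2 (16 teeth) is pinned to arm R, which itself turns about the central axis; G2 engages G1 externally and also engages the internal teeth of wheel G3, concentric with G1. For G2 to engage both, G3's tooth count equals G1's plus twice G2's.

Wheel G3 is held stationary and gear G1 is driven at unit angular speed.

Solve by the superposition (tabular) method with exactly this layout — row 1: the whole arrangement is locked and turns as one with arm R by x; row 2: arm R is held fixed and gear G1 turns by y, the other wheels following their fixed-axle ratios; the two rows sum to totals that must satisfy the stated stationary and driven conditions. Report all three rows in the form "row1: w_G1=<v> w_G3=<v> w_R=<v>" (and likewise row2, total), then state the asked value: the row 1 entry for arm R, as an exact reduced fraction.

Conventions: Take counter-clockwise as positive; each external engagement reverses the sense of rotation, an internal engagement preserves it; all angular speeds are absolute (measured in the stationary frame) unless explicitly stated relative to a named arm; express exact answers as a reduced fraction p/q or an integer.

row1: w_G1=7/30 w_G3=7/30 w_R=7/30
row2: w_G1=23/30 w_G3=-7/30 w_R=0
total: w_G1=1 w_G3=0 w_R=7/30
asked value: 7/30

topology: planetary set — G1 14T / G2 16T / G3 46T, arm = carrier (Willis)
superposition row 1 [locked train]: every member turns x
superposition row 2 [arm held]: sun y, ring −(14/46)·y, arm 0
boundary: total ω_ring = x − (14/46)·y = 0 and total ω_sun = x + y = 1  ⇒  y = 23/30, x = 7/30
row 2 ring = −(14/46)·23/30 = -7/30
totals (row 1 + row 2): sun 7/30 + 23/30 = 1, ring 7/30 + (-7/30) = 0, arm 7/30 + 0 = 7/30
asked cell (row1, arm) = 7/30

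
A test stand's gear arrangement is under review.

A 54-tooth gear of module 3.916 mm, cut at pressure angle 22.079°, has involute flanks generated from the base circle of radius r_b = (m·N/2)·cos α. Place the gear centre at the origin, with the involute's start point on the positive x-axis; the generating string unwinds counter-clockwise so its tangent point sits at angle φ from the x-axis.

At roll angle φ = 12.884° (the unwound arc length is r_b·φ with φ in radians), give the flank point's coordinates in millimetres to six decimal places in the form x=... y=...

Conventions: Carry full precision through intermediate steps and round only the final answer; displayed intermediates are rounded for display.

x=100.424243 y=0.369484

topology: single-mesh involute geometry — m = 3.916, N = 54
pitch radius r_p = m·N/2 = 3.916·54/2 = 105.732000
base radius r_b = r_p·cos α = 105.732000·cos 22.079° = 97.978298
roll angle φ = 12.884° = 0.22486822 rad
x = r_b·(cos φ + φ·sin φ) = 100.424243
y = r_b·(sin φ − φ·cos φ) = 0.369484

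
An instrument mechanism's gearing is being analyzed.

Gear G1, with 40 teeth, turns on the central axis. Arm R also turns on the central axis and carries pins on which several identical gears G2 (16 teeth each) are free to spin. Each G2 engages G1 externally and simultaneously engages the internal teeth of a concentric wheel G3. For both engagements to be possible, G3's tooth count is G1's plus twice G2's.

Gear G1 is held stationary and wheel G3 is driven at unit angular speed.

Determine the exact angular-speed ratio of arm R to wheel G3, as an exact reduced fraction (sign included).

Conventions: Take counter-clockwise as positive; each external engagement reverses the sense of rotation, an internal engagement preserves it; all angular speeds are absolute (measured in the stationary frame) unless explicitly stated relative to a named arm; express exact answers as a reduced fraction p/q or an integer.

planetary set (40T centre, 16T on arm, 72T internal) — Willis relation
ring teeth: 40 + 2·16 = 72
40(ω_sun−ω_arm) = −72(ω_ring−ω_arm),  ω_sun = 0, ω_ring = 1
40(0−ω_arm) = −72(1−ω_arm)  ⇒  112·ω_arm = 72  ⇒  ω_arm = 9/14
ω_out/ω_in = 9/14

9/14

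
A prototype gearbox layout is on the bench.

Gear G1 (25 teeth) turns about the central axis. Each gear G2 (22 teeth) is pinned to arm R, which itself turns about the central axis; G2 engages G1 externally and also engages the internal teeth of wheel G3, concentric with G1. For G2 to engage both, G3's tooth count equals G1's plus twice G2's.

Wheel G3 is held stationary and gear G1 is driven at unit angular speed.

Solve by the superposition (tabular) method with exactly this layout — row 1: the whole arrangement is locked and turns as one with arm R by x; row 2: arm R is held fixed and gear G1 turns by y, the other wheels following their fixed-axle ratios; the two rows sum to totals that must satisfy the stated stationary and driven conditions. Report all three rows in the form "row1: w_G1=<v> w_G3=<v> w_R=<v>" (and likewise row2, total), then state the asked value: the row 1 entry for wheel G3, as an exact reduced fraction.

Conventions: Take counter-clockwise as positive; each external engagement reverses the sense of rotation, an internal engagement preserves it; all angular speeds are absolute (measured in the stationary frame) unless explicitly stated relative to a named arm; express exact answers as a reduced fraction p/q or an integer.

class = planetary set [G3 = 25+2·22 = 69; Willis about the carrier]
row 1 (train locked, turned with arm): all members turn x
row 2 (arm held, sun turns y): ω_ring = −(25/69)·y, ω_arm = 0
boundary: total ω_ring = x − (25/69)·y = 0 and total ω_sun = x + y = 1  ⇒  y = 69/94, x = 25/94
row 2 ring = −(25/69)·69/94 = -25/94
totals (row 1 + row 2): sun 25/94 + 69/94 = 1, ring 25/94 + (-25/94) = 0, arm 25/94 + 0 = 25/94
asked cell (row1, ring) = 25/94

row1: w_G1=25/94 w_G3=25/94 w_R=25/94
row2: w_G1=69/94 w_G3=-25/94 w_R=0
total: w_G1=1 w_G3=0 w_R=25/94
asked value: 25/94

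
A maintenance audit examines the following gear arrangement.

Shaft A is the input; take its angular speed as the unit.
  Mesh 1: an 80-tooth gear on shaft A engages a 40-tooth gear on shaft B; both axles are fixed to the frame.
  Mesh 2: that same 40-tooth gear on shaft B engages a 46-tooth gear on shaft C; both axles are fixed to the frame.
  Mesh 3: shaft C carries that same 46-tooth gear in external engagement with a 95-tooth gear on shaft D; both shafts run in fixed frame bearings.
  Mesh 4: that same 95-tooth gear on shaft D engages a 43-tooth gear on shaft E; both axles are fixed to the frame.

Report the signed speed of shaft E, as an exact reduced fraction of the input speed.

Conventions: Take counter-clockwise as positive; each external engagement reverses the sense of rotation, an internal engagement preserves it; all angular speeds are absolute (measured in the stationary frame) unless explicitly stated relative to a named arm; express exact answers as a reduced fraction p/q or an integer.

4-mesh fixed-axis compound train (all bearings frame-fixed)
mesh 1 [80T→40T]: |ω|/ω_in = 1×80/40 = 2, sense flips to −
mesh 2 [40T→46T]: |ω|/ω_in = 2×40/46 = 40/23, sense flips to +
mesh 3 [46T→95T]: |ω|/ω_in = (40/23)×46/95 = 16/19, sense flips to −
mesh 4 [95T→43T]: |ω|/ω_in = (16/19)×95/43 = 80/43, sense flips to +
signed output speed (× input speed) = 80/43

80/43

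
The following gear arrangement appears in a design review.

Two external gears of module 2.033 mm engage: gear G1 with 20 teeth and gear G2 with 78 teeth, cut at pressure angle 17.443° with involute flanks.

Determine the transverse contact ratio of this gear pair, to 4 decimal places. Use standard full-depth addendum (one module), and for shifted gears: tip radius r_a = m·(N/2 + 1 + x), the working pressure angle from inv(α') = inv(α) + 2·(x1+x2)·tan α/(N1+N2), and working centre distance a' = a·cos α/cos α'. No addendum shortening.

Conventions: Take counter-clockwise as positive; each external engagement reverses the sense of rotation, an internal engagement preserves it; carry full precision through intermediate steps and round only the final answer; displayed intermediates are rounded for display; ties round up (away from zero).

1.8262

topology: single-mesh involute geometry — m = 2.033, 20T/78T pair
base radii: r_b1 = 19.395138, r_b2 = 75.641037
tip radii: r_a1 = 22.363000, r_a2 = 81.320000
no profile shift: α' = α, a' = a
action lengths: √(r_a1²−r_b1²) = 11.132493, √(r_a2²−r_b2²) = 29.855918
base pitch p_b = π·m·cos α = 6.093162
CR = (11.132493 + 29.855918 − 99.617000·sin 17.44300°)/6.093162 = 1.826233
contact ratio ≈ 1.8262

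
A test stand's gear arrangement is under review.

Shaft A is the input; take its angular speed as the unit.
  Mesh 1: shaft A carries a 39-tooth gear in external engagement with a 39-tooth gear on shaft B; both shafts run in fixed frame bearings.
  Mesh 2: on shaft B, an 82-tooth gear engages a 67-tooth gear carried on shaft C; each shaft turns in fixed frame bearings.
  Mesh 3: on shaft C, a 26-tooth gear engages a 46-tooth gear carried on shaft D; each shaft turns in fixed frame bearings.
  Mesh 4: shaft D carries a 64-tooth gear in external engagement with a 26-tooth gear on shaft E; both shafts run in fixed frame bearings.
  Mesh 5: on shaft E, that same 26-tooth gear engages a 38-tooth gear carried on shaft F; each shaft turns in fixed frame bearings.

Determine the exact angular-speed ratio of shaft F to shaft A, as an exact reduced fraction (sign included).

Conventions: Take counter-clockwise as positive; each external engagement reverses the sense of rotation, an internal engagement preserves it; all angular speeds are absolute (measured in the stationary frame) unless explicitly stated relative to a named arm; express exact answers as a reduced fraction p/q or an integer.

class = fixed-axis compound train [5 meshes; 5 ratios multiply, 5 sense flips]
mesh 1 [39T→39T]: running ratio 1, sense −
mesh 2 [82T→67T]: running ratio 82/67, sense +
mesh 3 [26T→46T]: running ratio 1066/1541, sense −
mesh 4 [64T→26T]: running ratio 2624/1541, sense +
mesh 5 [26T→38T]: running ratio 34112/29279, sense −
ω_out/ω_in = -34112/29279

-34112/29279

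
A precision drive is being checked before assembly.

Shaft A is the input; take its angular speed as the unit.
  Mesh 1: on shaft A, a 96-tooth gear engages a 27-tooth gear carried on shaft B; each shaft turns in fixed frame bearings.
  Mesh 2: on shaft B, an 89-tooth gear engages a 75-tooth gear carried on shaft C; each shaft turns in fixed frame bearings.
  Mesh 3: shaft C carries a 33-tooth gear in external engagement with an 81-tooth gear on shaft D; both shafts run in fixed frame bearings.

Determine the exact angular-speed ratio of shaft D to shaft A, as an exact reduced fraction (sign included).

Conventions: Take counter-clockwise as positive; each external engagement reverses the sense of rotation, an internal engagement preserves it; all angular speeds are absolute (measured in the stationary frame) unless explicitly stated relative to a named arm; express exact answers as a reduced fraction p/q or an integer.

class = fixed-axis compound train [3 meshes; 3 ratios multiply, 3 sense flips]
mesh 1 [96T→27T]: running ratio 32/9, sense −
mesh 2 [89T→75T]: running ratio 2848/675, sense +
mesh 3 [33T→81T]: running ratio 31328/18225, sense −
ω_out/ω_in = -31328/18225

-31328/18225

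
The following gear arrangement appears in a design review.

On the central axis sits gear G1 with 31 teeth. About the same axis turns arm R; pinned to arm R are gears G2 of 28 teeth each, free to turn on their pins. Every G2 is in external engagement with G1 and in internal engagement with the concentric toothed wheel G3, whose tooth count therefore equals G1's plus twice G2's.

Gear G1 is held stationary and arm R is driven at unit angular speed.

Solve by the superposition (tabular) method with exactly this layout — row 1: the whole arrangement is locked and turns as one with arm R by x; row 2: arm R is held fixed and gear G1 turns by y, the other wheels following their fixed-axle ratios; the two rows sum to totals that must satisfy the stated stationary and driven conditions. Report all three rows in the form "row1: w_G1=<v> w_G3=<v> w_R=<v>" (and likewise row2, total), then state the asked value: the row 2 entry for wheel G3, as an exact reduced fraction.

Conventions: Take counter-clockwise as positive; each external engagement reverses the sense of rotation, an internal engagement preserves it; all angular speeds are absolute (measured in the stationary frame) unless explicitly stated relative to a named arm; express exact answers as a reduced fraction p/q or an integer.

recognized (axles ride arm R): planetary set, 31/28/87 teeth
row 1: whole set turns with the arm by x
row 2: sun turns y, ring = −(31/87)·y, arm 0
boundary: total ω_sun = x + y = 0 and total ω_arm = x = 1  ⇒  y = -1, x = 1
row 2 ring = −(31/87)·(-1) = 31/87
totals (row 1 + row 2): sun 1 + (-1) = 0, ring 1 + 31/87 = 118/87, arm 1 + 0 = 1
asked cell (row2, ring) = 31/87

row1: w_G1=1 w_G3=1 w_R=1
row2: w_G1=-1 w_G3=31/87 w_R=0
total: w_G1=0 w_G3=118/87 w_R=1
asked value: 31/87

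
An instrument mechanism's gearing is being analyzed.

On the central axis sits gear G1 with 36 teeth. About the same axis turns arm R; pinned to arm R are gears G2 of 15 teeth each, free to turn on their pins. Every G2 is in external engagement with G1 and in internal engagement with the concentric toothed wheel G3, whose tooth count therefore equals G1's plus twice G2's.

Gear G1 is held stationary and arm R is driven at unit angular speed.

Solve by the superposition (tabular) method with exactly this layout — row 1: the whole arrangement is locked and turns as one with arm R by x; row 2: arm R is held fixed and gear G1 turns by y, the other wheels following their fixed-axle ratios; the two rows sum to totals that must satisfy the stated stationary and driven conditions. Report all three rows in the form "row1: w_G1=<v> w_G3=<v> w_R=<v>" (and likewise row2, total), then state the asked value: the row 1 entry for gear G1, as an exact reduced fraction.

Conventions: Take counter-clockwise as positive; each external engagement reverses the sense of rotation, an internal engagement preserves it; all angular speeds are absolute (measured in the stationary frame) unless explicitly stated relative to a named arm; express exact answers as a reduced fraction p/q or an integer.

row1: w_G1=1 w_G3=1 w_R=1
row2: w_G1=-1 w_G3=6/11 w_R=0
total: w_G1=0 w_G3=17/11 w_R=1
asked value: 1

recognized (axles ride arm R): planetary set, 36/15/66 teeth
row 1: whole set turns with the arm by x
row 2: sun turns y, ring = −(36/66)·y, arm 0
boundary: total ω_sun = x + y = 0 and total ω_arm = x = 1  ⇒  y = -1, x = 1
row 2 ring = −(36/66)·(-1) = 6/11
totals (row 1 + row 2): sun 1 + (-1) = 0, ring 1 + 6/11 = 17/11, arm 1 + 0 = 1
asked cell (row1, sun) = 1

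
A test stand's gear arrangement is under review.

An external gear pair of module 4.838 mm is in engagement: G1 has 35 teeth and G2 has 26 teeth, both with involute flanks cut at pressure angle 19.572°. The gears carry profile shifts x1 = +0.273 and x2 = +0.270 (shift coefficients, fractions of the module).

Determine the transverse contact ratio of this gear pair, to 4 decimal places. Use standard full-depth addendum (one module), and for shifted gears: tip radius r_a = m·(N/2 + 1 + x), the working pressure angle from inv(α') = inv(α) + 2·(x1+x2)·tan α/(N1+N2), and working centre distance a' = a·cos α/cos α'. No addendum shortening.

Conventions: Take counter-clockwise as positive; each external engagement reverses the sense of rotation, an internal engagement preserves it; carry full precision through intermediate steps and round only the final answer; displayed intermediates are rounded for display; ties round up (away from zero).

1.5679

recognized (one external pair, fixed centres): single-mesh tooth geometry, m = 4.838, N1 = 35, N2 = 26
base radii: r_b1 = 79.773164, r_b2 = 59.260065
tip radii: r_a1 = 90.823774, r_a2 = 69.038260
inv(α') = inv(19.572°) + 2·(+0.273+0.270)·tan α/(35+26) = 0.02026724  ⇒  α' = 22.07464°
a' = a·cos α / cos α' = 147.5590·cos 19.572°/cos 22.07464° = 150.031261
action lengths: √(r_a1²−r_b1²) = 43.418892, √(r_a2²−r_b2²) = 35.419290
base pitch p_b = π·m·cos α = 14.320845
CR = (43.418892 + 35.419290 − 150.031261·sin 22.07464°)/14.320845 = 1.567946
contact ratio ≈ 1.5679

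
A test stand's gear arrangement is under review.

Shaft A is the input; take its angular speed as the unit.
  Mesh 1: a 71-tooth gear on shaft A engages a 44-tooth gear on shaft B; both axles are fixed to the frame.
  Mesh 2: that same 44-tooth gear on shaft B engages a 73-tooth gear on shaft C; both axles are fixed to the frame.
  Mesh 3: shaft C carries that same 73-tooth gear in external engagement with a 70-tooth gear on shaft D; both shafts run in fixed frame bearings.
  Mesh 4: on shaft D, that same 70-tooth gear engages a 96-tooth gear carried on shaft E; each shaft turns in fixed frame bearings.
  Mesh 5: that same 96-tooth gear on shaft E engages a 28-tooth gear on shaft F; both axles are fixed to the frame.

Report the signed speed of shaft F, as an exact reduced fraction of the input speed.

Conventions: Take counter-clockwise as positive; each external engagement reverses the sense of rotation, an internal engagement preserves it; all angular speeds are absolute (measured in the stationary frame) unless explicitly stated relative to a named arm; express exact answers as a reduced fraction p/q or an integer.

-71/28

5-mesh fixed-axis compound train (all bearings frame-fixed)
mesh 1 [71T→44T]: |ω|/ω_in = 1×71/44 = 71/44, sense flips to −
mesh 2 [44T→73T]: |ω|/ω_in = (71/44)×44/73 = 71/73, sense flips to +
mesh 3 [73T→70T]: |ω|/ω_in = (71/73)×73/70 = 71/70, sense flips to −
mesh 4 [70T→96T]: |ω|/ω_in = (71/70)×70/96 = 71/96, sense flips to +
mesh 5 [96T→28T]: |ω|/ω_in = (71/96)×96/28 = 71/28, sense flips to −
signed output speed (× input speed) = -71/28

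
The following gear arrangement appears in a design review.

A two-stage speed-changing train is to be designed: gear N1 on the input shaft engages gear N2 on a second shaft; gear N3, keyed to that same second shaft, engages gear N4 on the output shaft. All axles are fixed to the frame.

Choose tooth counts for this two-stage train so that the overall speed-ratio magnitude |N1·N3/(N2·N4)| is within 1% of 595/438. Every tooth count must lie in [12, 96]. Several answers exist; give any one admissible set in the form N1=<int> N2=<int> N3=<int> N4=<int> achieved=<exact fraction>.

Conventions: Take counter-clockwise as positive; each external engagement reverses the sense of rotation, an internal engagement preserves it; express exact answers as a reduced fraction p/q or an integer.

N1=14 N2=12 N3=85 N4=73 achieved=595/438

class = fixed-axis compound train [2-stage, 595/438 wanted]
target = 595/438 in lowest terms: an exact hit needs N1·N3 = k·595 and N2·N4 = k·438 for one integer k, every count in [12, 96]; additionally prefer no 1:1 stage (N1 ≠ N2, N3 ≠ N4)
k = 1: no 1:1-free in-range split of k·595 and k·438 into factor pairs; take k = 2
k = 2: N1·N3 = 1190 = 14·85, N2·N4 = 876 = 12·73
achieved = 14·85/(12·73) = 595/438; |achieved − target| = 0 ≤ 119/8760 ✓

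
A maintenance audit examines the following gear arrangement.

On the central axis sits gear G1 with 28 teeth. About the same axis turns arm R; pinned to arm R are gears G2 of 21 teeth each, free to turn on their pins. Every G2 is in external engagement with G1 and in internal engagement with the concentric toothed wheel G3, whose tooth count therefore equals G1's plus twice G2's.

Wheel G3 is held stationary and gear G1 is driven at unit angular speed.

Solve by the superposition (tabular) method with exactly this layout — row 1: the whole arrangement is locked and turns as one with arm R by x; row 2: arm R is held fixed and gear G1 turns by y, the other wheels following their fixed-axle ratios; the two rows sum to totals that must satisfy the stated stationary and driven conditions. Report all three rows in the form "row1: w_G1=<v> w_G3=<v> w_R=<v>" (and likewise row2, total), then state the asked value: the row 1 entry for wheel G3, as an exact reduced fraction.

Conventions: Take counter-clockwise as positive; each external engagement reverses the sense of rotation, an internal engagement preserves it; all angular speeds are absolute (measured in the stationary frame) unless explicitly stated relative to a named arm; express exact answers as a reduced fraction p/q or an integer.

row1: w_G1=2/7 w_G3=2/7 w_R=2/7
row2: w_G1=5/7 w_G3=-2/7 w_R=0
total: w_G1=1 w_G3=0 w_R=2/7
asked value: 2/7

planetary set (28T centre, 21T on arm, 70T internal) — Willis relation
row 1 (train locked, turned with arm): all members turn x
row 2 (arm held, sun turns y): ω_ring = −(28/70)·y, ω_arm = 0
boundary: total ω_ring = x − (28/70)·y = 0 and total ω_sun = x + y = 1  ⇒  y = 5/7, x = 2/7
row 2 ring = −(28/70)·5/7 = -2/7
totals (row 1 + row 2): sun 2/7 + 5/7 = 1, ring 2/7 + (-2/7) = 0, arm 2/7 + 0 = 2/7
asked cell (row1, ring) = 2/7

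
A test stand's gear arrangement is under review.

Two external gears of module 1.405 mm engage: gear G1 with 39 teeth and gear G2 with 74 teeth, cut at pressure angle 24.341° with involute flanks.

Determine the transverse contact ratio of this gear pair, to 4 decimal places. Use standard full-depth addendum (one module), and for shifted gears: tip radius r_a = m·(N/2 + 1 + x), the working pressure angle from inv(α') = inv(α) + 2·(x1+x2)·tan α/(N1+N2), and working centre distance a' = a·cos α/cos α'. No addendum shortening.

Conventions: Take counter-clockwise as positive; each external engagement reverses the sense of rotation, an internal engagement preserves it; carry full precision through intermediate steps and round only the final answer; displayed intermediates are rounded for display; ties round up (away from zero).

1.5643

class = single-mesh tooth geometry [involute pair 39T × 74T, m = 1.405]
base radii: r_b1 = 24.962097, r_b2 = 47.363979
tip radii: r_a1 = 28.802500, r_a2 = 53.390000
no profile shift: α' = α, a' = a
action lengths: √(r_a1²−r_b1²) = 14.369333, √(r_a2²−r_b2²) = 24.640325
base pitch p_b = π·m·cos α = 4.021576
CR = (14.369333 + 24.640325 − 79.382500·sin 24.34100°)/4.021576 = 1.564276
contact ratio ≈ 1.5643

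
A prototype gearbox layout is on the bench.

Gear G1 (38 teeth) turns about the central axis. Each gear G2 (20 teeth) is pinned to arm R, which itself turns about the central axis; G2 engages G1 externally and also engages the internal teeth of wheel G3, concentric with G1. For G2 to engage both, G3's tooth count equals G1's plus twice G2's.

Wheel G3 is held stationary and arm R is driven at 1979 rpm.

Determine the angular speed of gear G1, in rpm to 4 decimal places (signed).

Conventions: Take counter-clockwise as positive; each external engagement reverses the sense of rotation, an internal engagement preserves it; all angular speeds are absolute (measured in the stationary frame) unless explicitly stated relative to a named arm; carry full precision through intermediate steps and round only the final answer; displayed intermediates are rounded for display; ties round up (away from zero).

+6041.1579 rpm

planetary set (38T centre, 20T on arm, 78T internal) — Willis relation
normalise by the input: solve with ω_arm = 1, then scale by 1979 rpm
ring teeth: 38 + 2·20 = 78
38(ω_sun−ω_arm) = −78(ω_ring−ω_arm),  ω_ring = 0, ω_arm = 1
ω_sun = 1 − (78/38)(0−1) = 58/19
scale: ω_sun = 58/19 × 1979 rpm = +6041.1579 rpm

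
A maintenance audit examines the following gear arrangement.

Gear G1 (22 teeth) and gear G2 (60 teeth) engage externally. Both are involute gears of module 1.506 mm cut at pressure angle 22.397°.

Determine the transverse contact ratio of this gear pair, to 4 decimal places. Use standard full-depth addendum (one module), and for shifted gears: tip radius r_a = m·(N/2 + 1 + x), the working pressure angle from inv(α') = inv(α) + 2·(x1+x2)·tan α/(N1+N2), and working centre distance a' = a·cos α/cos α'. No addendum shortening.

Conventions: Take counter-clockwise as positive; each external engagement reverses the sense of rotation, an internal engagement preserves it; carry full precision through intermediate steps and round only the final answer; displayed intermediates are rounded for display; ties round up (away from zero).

single-mesh involute tooth geometry (22T engaging 60T at module 1.506)
base radii: r_b1 = 15.316360, r_b2 = 41.771891
tip radii: r_a1 = 18.072000, r_a2 = 46.686000
no profile shift: α' = α, a' = a
action lengths: √(r_a1²−r_b1²) = 9.591991, √(r_a2²−r_b2²) = 20.849261
base pitch p_b = π·m·cos α = 4.374342
CR = (9.591991 + 20.849261 − 61.746000·sin 22.39700°)/4.374342 = 1.580734
contact ratio ≈ 1.5807

1.5807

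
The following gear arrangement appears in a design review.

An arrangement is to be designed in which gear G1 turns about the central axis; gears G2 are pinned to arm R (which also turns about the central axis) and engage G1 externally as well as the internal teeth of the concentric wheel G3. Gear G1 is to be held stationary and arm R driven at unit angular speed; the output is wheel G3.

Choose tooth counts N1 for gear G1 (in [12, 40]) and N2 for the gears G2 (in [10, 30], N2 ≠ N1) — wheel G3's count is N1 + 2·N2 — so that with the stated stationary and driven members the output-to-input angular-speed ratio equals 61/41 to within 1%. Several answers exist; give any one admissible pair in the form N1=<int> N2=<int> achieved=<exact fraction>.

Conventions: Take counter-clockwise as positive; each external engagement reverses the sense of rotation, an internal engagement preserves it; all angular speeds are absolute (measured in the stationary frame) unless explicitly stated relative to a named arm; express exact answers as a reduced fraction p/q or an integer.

N1=40 N2=21 achieved=61/41

class = planetary set [ratio 61/41 wanted; Willis about the carrier]
Willis with ω_sun = 0: ω_ring/ω_arm = (N1+N3)/N3; set equal to 61/41  ⇒  N3/N1 = 1/(61/41 − 1) = 41/20
N3 = N1 + 2·N2  ⇒  N2/N1 = (N3/N1 − 1)/2 = (41/20 − 1)/2 = 21/40
smallest multiple with N1 ≥ 12 and N2 ≥ 10: k = 1  ⇒  N1 = 1·40 = 40, N2 = 1·21 = 21 (N1 ≤ 40, N2 ≤ 30, N2 ≠ N1 ✓), N3 = 40 + 2·21 = 82
check: (N1+N3)/N3 with N1 = 40, N3 = 82 gives 61/41; |achieved − target| = 0 ≤ 61/4100 ✓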